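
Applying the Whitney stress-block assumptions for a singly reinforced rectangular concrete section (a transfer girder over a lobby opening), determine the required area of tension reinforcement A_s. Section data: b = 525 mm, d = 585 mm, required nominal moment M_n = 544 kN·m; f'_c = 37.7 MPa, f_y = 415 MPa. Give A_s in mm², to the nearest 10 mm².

A_s ≈ 2360 mm²

With M_n = 0.85 f'_c a b (d − a/2), solve the quadratic for a:
a = d − √(d² − 2M_n/(0.85 f'_c b)) = 585 − √(585² − 2 × 544×10⁶/(0.85 × 37.7 × 525)) = 58.17 mm.
A_s = 0.85 f'_c a b / f_y = 0.85 × 37.7 × 58.17 × 525 / 415 = 2358.1 mm².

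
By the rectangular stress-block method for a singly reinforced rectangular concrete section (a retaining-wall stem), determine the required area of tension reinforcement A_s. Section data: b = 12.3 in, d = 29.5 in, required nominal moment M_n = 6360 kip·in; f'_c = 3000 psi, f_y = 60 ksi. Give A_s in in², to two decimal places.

A_s ≈ 4.15 in²

From M_n = 0.85 f'_c a b (d − a/2):
a = d − √(d² − 2M_n/(0.85 f'_c b)) = 29.5 − √(29.5² − 2 × 6360/(0.85 × 3 × 12.3)) = 7.943 in.
A_s = 0.85 f'_c a b / f_y = 0.85 × 3 × 7.943 × 12.3 / 60 = 4.152 in².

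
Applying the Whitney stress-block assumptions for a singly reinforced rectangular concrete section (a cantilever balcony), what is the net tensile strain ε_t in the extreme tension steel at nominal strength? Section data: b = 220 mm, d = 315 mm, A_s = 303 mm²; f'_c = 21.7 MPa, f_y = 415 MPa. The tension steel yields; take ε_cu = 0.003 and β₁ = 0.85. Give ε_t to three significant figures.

a = A_s f_y/(0.85 f'_c b) = 30.99 mm.
β₁ = 0.85, so c = a/β₁ = 30.99/0.85 = 36.46 mm.
From the linear strain diagram with ε_cu = 0.003: ε_t = 0.003 (d − c)/c = 0.003 × (315 − 36.46)/36.46 = 0.0229.
Since ε_t ≥ 0.005, the section is tension-controlled.

ε_t ≈ 0.0229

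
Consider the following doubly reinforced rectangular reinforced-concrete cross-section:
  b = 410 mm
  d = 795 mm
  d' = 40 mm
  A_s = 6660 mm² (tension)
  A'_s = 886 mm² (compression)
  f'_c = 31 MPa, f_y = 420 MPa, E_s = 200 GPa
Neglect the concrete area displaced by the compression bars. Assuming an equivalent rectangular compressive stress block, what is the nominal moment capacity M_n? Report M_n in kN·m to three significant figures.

Assume both tension and compression steel yield.
Net tension couple steel: A_s − A'_s = 5774 mm².
a = (A_s − A'_s) f_y / (0.85 f'_c b) = 2425080/(0.85 × 31 × 410) = 224.47 mm.
c = a/β₁ = 224.47/0.829 = 270.77 mm; ε'_s = 0.003(c − d')/c = 0.0026 ≥ f_y/E_s = 0.0021, so compression steel does yield.
M_n = (A_s − A'_s) f_y (d − a/2) + A'_s f_y (d − d') = [2425080 × (795 − 112.235) + 372120 × (795 − 40)] × 10⁻⁶ = 1655.76 + 280.95 = 1936.71 kN·m.

M_n ≈ 1940 kN·m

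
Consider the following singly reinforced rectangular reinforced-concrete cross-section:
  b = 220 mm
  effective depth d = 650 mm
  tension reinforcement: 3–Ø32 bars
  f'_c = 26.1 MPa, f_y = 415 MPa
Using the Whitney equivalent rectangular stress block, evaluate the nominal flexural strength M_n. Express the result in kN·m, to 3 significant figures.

A_s = 3 × 804 = 2412 mm².
T = A_s f_y = 2412 × 415 = 1000980 N = 1000.98 kN.
From C = T: a = T/(0.85 f'_c b) = 1000980/(0.85 × 26.1 × 220) = 205.09 mm.
M_n = T(d − a/2) = 1000.98 kN × (650 − 102.545) mm = 547.99 kN·m.

M_n ≈ 548 kN·m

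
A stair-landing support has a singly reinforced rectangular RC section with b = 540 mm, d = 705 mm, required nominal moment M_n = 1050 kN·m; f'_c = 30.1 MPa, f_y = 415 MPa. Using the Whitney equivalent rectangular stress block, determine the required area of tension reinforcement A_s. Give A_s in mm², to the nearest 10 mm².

A_s ≈ 3920 mm²

With M_n = 0.85 f'_c a b (d − a/2), solve the quadratic for a:
a = d − √(d² − 2M_n/(0.85 f'_c b)) = 705 − √(705² − 2 × 1050×10⁶/(0.85 × 30.1 × 540)) = 117.61 mm.
A_s = 0.85 f'_c a b / f_y = 0.85 × 30.1 × 117.61 × 540 / 415 = 3915.4 mm².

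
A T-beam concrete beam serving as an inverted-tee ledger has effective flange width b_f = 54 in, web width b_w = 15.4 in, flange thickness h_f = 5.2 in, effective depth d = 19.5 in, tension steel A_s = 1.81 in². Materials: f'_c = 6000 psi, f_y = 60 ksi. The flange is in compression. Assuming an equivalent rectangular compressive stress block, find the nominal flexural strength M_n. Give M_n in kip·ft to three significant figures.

M_n ≈ 175 kip·ft

Tension: T = A_s f_y = 1.81 × 60 = 108.6 kips.
Try a within the flange: a = T/(0.85 f'_c b_f) = 108.6/(0.85 × 6 × 54) = 0.394 in.
Since a = 0.394 ≤ h_f = 5.2 in, the stress block lies entirely in the flange; analyse as a rectangular beam of width b_f.
M_n = T(d − a/2) = 108.6 × (19.5 − 0.197) = 2096.3 kip·in.
M_n = 2096.3/12 = 174.69 kip·ft.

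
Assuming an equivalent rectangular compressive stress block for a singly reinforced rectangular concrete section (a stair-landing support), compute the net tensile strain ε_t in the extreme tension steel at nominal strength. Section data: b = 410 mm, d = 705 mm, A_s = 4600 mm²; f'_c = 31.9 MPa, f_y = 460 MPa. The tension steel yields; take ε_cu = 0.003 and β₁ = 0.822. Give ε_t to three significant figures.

a = A_s f_y/(0.85 f'_c b) = 190.34 mm.
β₁ = 0.822, so c = a/β₁ = 190.34/0.822 = 231.56 mm.
From the linear strain diagram with ε_cu = 0.003: ε_t = 0.003 (d − c)/c = 0.003 × (705 − 231.56)/231.56 = 0.00613.
Since ε_t ≥ 0.005, the section is tension-controlled.

ε_t ≈ 0.00613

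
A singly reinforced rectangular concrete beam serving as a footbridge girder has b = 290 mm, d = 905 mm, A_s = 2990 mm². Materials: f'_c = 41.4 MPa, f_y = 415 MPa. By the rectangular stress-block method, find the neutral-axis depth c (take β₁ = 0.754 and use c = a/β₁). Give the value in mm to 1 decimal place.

c ≈ 161.3 mm

T = A_s f_y = 2990 × 415 = 1240850 N = 1240.85 kN.
Setting C = 0.85 f'_c a b equal to T: a = 1240850/(0.85 × 41.4 × 290) = 121.591 mm.
With β₁ = 0.754, c = a/β₁ = 121.591/0.754 = 161.3 mm.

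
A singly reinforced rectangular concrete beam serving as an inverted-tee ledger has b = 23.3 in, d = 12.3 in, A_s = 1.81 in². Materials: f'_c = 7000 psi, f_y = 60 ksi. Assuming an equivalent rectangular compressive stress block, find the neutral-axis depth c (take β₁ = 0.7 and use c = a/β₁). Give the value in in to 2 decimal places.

c ≈ 1.12 in

T = A_s f_y = 1.81 × 60 = 108.6 kips.
a = T/(0.85 f'_c b) = 108.6/(0.85 × 7 × 23.3) = 0.7834 in.
With β₁ = 0.7, c = a/β₁ = 0.7834/0.7 = 1.12 in.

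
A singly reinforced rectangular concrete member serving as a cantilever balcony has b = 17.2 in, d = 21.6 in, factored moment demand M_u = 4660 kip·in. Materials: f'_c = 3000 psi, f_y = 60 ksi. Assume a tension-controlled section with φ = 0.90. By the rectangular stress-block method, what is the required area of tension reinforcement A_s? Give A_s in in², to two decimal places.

M_n = M_u/φ = 4660/0.90 = 5177.78 kip·in.
From M_n = 0.85 f'_c a b (d − a/2):
a = d − √(d² − 2M_n/(0.85 f'_c b)) = 21.6 − √(21.6² − 2 × 5177.78/(0.85 × 3 × 17.2)) = 6.419 in.
A_s = 0.85 f'_c a b / f_y = 0.85 × 3 × 6.419 × 17.2 / 60 = 4.692 in².

A_s ≈ 4.69 in²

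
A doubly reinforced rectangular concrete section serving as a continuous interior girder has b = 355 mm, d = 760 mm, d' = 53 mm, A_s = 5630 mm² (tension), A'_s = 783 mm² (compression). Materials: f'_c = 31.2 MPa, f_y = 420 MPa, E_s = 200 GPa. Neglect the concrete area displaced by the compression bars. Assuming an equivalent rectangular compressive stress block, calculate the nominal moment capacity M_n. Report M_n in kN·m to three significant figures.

M_n ≈ 1560 kN·m

Assume both tension and compression steel yield.
Net tension couple steel: A_s − A'_s = 4847 mm².
a = (A_s − A'_s) f_y / (0.85 f'_c b) = 2035740/(0.85 × 31.2 × 355) = 216.23 mm.
c = a/β₁ = 216.23/0.827 = 261.46 mm; ε'_s = 0.003(c − d')/c = 0.0024 ≥ f_y/E_s = 0.0021, so compression steel does yield.
M_n = (A_s − A'_s) f_y (d − a/2) + A'_s f_y (d − d') = [2035740 × (760 − 108.115) + 328860 × (760 − 53)] × 10⁻⁶ = 1327.07 + 232.50 = 1559.57 kN·m.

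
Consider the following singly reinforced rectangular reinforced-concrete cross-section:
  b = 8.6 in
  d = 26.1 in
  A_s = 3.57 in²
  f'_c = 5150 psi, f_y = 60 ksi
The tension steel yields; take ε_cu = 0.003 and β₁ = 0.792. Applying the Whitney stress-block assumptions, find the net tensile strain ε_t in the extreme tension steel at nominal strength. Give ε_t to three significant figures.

a = A_s f_y/(0.85 f'_c b) = 5.690 in.
β₁ = 0.792, so c = a/β₁ = 5.690/0.792 = 7.184 in.
From the linear strain diagram with ε_cu = 0.003: ε_t = 0.003 (d − c)/c = 0.003 × (26.1 − 7.184)/7.184 = 0.00790.
Since ε_t ≥ 0.005, the section is tension-controlled.

ε_t ≈ 0.00790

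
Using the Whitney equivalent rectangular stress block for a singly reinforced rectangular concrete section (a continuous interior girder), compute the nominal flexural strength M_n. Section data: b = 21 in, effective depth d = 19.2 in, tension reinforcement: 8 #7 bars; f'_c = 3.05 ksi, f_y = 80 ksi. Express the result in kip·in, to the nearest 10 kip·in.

A_s = 8 × 0.6 = 4.8 in².
T = A_s f_y = 4.8 × 80 = 384 kips.
a = T/(0.85 f'_c b) = 384/(0.85 × 3.05 × 21) = 7.053 in.
M_n = T(d − a/2) = 384 × (19.2 − 3.5265) = 6018.6 kip·in.

M_n ≈ 6020 kip·in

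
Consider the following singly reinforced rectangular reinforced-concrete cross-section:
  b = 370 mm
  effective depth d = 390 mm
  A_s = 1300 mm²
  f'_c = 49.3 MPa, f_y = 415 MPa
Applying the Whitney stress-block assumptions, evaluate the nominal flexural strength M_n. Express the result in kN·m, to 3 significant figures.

M_n ≈ 201 kN·m

T = A_s f_y = 1300 × 415 = 539500 N = 539.5 kN.
From C = T: a = T/(0.85 f'_c b) = 539500/(0.85 × 49.3 × 370) = 34.80 mm.
M_n = T(d − a/2) = 539.5 kN × (390 − 17.4) mm = 201.02 kN·m.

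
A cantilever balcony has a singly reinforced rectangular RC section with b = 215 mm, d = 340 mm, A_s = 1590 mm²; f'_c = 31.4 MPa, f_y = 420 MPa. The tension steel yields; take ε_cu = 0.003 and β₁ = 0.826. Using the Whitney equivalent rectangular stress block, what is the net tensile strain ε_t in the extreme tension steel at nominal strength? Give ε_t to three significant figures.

a = A_s f_y/(0.85 f'_c b) = 116.37 mm.
β₁ = 0.826, so c = a/β₁ = 116.37/0.826 = 140.88 mm.
From the linear strain diagram with ε_cu = 0.003: ε_t = 0.003 (d − c)/c = 0.003 × (340 − 140.88)/140.88 = 0.00424.
ε_t is between 0.004 and 0.005 — transition zone.

ε_t ≈ 0.00424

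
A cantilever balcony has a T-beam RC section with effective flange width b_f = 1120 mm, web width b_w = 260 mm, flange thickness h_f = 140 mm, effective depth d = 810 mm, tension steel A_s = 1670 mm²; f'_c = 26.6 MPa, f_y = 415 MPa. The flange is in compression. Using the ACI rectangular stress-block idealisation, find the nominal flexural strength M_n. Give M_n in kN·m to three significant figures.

M_n ≈ 552 kN·m

Tension: T = A_s f_y = 1670 × 415 = 693050 N.
Try a within the flange: a = T/(0.85 f'_c b_f) = 693050/(0.85 × 26.6 × 1120) = 27.37 mm.
Since a = 27.37 ≤ h_f = 140 mm, the stress block lies entirely in the flange; analyse as a rectangular beam of width b_f.
M_n = T(d − a/2) = 693050 × (810 − 13.685) = 551.89 × 10⁶ N·mm.
M_n = 551.89 kN·m.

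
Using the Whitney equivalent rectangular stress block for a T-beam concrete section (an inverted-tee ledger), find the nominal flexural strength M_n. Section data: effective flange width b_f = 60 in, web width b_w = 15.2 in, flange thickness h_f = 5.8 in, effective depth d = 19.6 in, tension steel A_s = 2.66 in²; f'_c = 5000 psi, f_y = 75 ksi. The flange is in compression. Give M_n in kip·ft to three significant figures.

Tension: T = A_s f_y = 2.66 × 75 = 199.5 kips.
Try a within the flange: a = T/(0.85 f'_c b_f) = 199.5/(0.85 × 5 × 60) = 0.782 in.
Since a = 0.782 ≤ h_f = 5.8 in, the stress block lies entirely in the flange; analyse as a rectangular beam of width b_f.
M_n = T(d − a/2) = 199.5 × (19.6 − 0.391) = 3832.2 kip·in.
M_n = 3832.2/12 = 319.35 kip·ft.

M_n ≈ 319 kip·ft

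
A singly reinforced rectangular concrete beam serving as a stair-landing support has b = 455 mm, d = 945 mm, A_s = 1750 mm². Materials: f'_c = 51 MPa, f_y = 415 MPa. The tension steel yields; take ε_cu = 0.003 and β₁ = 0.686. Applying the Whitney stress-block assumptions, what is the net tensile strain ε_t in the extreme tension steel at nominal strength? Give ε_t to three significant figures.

ε_t ≈ 0.0498

a = A_s f_y/(0.85 f'_c b) = 36.82 mm.
β₁ = 0.686, so c = a/β₁ = 36.82/0.686 = 53.67 mm.
From the linear strain diagram with ε_cu = 0.003: ε_t = 0.003 (d − c)/c = 0.003 × (945 − 53.67)/53.67 = 0.0498.
Since ε_t ≥ 0.005, the section is tension-controlled.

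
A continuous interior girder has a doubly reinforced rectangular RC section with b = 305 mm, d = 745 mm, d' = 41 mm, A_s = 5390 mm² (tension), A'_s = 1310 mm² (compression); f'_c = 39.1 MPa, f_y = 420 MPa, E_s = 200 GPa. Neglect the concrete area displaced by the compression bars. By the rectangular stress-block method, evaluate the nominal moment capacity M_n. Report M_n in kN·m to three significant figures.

M_n ≈ 1520 kN·m

Assume both tension and compression steel yield.
Net tension couple steel: A_s − A'_s = 4080 mm².
a = (A_s − A'_s) f_y / (0.85 f'_c b) = 1713600/(0.85 × 39.1 × 305) = 169.05 mm.
c = a/β₁ = 169.05/0.771 = 219.26 mm; ε'_s = 0.003(c − d')/c = 0.0024 ≥ f_y/E_s = 0.0021, so compression steel does yield.
M_n = (A_s − A'_s) f_y (d − a/2) + A'_s f_y (d − d') = [1713600 × (745 − 84.525) + 550200 × (745 − 41)] × 10⁻⁶ = 1131.79 + 387.34 = 1519.13 kN·m.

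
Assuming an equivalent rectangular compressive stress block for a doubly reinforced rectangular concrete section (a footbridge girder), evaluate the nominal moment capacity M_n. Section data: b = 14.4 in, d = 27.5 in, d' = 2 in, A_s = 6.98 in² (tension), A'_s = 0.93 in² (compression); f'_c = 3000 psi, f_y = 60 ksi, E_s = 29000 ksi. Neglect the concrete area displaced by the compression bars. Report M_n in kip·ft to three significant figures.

Assume both steels yield.
a = (A_s − A'_s) f_y/(0.85 f'_c b) = (6.98 − 0.93) × 60/(0.85 × 3 × 14.4) = 9.886 in.
c = a/β₁ = 9.886/0.85 = 11.631 in; ε'_s = 0.003(c − d')/c = 0.0025 ≥ ε_y = 0.0021, so the compression steel yields.
M_n = (A_s − A'_s) f_y (d − a/2) + A'_s f_y (d − d') = 363 × (27.5 − 4.943) + 55.8 × (27.5 − 2) = 8188.2 + 1422.9 = 9611.1 kip·in = 9611.1/12 = 800.93 kip·ft.

M_n ≈ 801 kip·ft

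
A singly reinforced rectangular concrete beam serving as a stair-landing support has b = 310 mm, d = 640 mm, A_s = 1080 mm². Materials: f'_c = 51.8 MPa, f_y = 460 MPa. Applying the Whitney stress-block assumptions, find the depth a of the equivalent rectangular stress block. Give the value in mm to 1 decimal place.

a ≈ 36.4 mm

T = A_s f_y = 1080 × 460 = 496800 N = 496.8 kN.
Setting C = 0.85 f'_c a b equal to T: a = 496800/(0.85 × 51.8 × 310) = 36.4 mm.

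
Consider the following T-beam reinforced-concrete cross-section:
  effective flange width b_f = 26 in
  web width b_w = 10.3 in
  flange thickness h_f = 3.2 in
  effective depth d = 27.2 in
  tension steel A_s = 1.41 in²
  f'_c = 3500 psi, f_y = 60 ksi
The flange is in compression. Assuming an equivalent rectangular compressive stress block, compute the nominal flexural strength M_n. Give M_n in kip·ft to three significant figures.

Tension: T = A_s f_y = 1.41 × 60 = 84.6 kips.
Try a within the flange: a = T/(0.85 f'_c b_f) = 84.6/(0.85 × 3.5 × 26) = 1.094 in.
Since a = 1.094 ≤ h_f = 3.2 in, the stress block lies entirely in the flange; analyse as a rectangular beam of width b_f.
M_n = T(d − a/2) = 84.6 × (27.2 − 0.547) = 2254.8 kip·in.
M_n = 2254.8/12 = 187.90 kip·ft.

M_n ≈ 188 kip·ft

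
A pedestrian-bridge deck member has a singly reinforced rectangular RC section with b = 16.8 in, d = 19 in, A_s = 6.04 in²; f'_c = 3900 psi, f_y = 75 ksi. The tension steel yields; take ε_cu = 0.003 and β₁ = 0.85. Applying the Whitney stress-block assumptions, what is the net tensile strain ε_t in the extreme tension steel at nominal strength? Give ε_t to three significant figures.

a = A_s f_y/(0.85 f'_c b) = 8.134 in.
β₁ = 0.85, so c = a/β₁ = 8.134/0.85 = 9.569 in.
From the linear strain diagram with ε_cu = 0.003: ε_t = 0.003 (d − c)/c = 0.003 × (19 − 9.569)/9.569 = 0.00296.
ε_t < 0.004 — the section is over-reinforced for flexure under ACI limits.

ε_t ≈ 0.00296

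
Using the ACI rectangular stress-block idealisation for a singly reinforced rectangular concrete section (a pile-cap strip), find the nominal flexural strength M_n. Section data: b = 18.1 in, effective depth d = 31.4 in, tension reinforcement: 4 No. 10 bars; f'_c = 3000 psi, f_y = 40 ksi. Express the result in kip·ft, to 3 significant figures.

M_n ≈ 494 kip·ft

A_s = 4 × 1.27 = 5.08 in².
T = A_s f_y = 5.08 × 40 = 203.2 kips.
a = T/(0.85 f'_c b) = 203.2/(0.85 × 3 × 18.1) = 4.403 in.
M_n = T(d − a/2) = 203.2 × (31.4 − 2.2015) = 5933.1 kip·in = 5933.1/12 = 494.43 kip·ft.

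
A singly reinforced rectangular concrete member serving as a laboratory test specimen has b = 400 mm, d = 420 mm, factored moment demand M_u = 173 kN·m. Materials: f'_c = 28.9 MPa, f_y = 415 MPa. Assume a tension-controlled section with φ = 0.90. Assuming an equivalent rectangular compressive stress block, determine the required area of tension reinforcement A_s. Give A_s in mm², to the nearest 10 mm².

M_n = M_u/φ = 173/0.90 = 192.222 kN·m.
With M_n = 0.85 f'_c a b (d − a/2), solve the quadratic for a:
a = d − √(d² − 2M_n/(0.85 f'_c b)) = 420 − √(420² − 2 × 192.222×10⁶/(0.85 × 28.9 × 400)) = 49.49 mm.
A_s = 0.85 f'_c a b / f_y = 0.85 × 28.9 × 49.49 × 400 / 415 = 1171.8 mm².

A_s ≈ 1170 mm²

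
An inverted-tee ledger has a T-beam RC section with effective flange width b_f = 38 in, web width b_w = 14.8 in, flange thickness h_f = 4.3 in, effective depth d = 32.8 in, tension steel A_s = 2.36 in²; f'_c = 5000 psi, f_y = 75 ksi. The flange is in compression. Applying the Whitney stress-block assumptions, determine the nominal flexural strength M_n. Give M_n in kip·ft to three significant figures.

M_n ≈ 476 kip·ft

Tension: T = A_s f_y = 2.36 × 75 = 177 kips.
Try a within the flange: a = T/(0.85 f'_c b_f) = 177/(0.85 × 5 × 38) = 1.096 in.
Since a = 1.096 ≤ h_f = 4.3 in, the stress block lies entirely in the flange; analyse as a rectangular beam of width b_f.
M_n = T(d − a/2) = 177 × (32.8 − 0.548) = 5708.6 kip·in.
M_n = 5708.6/12 = 475.72 kip·ft.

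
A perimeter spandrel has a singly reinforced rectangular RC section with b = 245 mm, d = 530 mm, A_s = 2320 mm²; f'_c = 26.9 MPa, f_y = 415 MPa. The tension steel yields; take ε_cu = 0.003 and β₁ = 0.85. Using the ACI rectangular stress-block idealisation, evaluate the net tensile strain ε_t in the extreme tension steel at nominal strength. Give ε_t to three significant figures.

a = A_s f_y/(0.85 f'_c b) = 171.87 mm.
β₁ = 0.85, so c = a/β₁ = 171.87/0.85 = 202.20 mm.
From the linear strain diagram with ε_cu = 0.003: ε_t = 0.003 (d − c)/c = 0.003 × (530 − 202.20)/202.20 = 0.00486.
ε_t is between 0.004 and 0.005 — transition zone.

ε_t ≈ 0.00486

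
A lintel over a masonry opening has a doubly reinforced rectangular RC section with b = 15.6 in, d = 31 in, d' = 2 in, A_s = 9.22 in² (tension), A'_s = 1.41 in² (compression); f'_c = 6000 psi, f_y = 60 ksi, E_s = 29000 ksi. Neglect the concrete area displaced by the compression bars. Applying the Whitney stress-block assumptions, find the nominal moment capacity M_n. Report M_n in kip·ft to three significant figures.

Assume both steels yield.
a = (A_s − A'_s) f_y/(0.85 f'_c b) = (9.22 − 1.41) × 60/(0.85 × 6 × 15.6) = 5.890 in.
c = a/β₁ = 5.890/0.75 = 7.853 in; ε'_s = 0.003(c − d')/c = 0.0022 ≥ ε_y = 0.0021, so the compression steel yields.
M_n = (A_s − A'_s) f_y (d − a/2) + A'_s f_y (d − d') = 468.6 × (31 − 2.945) + 84.6 × (31 − 2) = 13146.6 + 2453.4 = 15600.0 kip·in = 15600.0/12 = 1300.00 kip·ft.

M_n ≈ 1300 kip·ft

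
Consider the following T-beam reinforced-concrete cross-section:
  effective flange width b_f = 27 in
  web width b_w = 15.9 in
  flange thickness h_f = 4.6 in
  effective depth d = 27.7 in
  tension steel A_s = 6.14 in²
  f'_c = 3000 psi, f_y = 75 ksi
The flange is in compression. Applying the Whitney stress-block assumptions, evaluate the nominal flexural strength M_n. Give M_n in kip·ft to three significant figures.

M_n ≈ 926 kip·ft

Tension: T = A_s f_y = 6.14 × 75 = 460.5 kips.
Try a within the flange: a = T/(0.85 f'_c b_f) = 460.5/(0.85 × 3 × 27) = 6.688 in.
a = 6.688 > h_f = 4.6 in: the block extends into the web. Split into flange-overhang and web parts.
C_f = 0.85 f'_c (b_f − b_w) h_f = 0.85 × 3 × (27 − 15.9) × 4.6 = 130.2 kips.
Remaining web compression depth: a_w = (T − C_f)/(0.85 f'_c b_w) = (460.5 − 130.2)/(0.85 × 3 × 15.9) = 8.147 in.
M_n = C_f(d − h_f/2) + (T − C_f)(d − a_w/2) = 130.2 × (27.7 − 2.3) + 330.3 × (27.7 − 4.0735) = 3307.1 + 7803.8 = 11110.9 kip·in.
M_n = 11110.9/12 = 925.91 kip·ft.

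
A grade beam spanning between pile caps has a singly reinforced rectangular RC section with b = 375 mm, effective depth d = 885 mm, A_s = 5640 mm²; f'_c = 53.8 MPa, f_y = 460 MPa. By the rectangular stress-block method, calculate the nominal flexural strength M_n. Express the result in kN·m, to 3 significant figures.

T = A_s f_y = 5640 × 460 = 2594400 N = 2594.4 kN.
From C = T: a = T/(0.85 f'_c b) = 2594400/(0.85 × 53.8 × 375) = 151.29 mm.
M_n = T(d − a/2) = 2594.4 kN × (885 − 75.645) mm = 2099.79 kN·m.

M_n ≈ 2100 kN·m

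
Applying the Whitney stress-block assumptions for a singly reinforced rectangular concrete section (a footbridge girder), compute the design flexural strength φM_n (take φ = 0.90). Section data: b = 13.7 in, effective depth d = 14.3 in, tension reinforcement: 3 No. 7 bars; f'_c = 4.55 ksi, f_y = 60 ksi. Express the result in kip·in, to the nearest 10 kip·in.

A_s = 3 × 0.6 = 1.8 in².
T = A_s f_y = 1.8 × 60 = 108 kips.
a = T/(0.85 f'_c b) = 108/(0.85 × 4.55 × 13.7) = 2.038 in.
M_n = T(d − a/2) = 108 × (14.3 − 1.019) = 1434.3 kip·in.
φM_n = 0.90 × 1434.3 = 1290.9 kip·in.

φM_n ≈ 1290 kip·in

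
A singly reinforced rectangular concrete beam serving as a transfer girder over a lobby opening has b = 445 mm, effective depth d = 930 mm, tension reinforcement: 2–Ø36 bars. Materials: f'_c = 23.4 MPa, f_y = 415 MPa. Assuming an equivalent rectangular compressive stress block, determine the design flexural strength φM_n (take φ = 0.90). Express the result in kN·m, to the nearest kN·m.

φM_n ≈ 671 kN·m

A_s = 2 × 1018 = 2036 mm².
T = A_s f_y = 2036 × 415 = 844940 N = 844.94 kN.
From C = T: a = T/(0.85 f'_c b) = 844940/(0.85 × 23.4 × 445) = 95.46 mm.
M_n = T(d − a/2) = 844.94 kN × (930 − 47.73) mm = 745.47 kN·m.
φM_n = 0.90 × 745.47 = 670.92 kN·m.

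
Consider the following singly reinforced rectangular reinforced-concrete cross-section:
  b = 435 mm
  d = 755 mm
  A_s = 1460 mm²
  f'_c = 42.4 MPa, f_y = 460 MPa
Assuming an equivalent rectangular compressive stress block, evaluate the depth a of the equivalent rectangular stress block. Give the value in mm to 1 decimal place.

a ≈ 42.8 mm

T = A_s f_y = 1460 × 460 = 671600 N = 671.6 kN.
Setting C = 0.85 f'_c a b equal to T: a = 671600/(0.85 × 42.4 × 435) = 42.8 mm.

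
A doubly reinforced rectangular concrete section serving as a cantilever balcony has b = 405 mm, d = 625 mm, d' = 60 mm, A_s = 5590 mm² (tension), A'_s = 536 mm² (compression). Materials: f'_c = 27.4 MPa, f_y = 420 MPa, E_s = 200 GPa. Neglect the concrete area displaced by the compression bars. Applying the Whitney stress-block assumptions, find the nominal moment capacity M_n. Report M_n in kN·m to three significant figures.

Assume both tension and compression steel yield.
Net tension couple steel: A_s − A'_s = 5054 mm².
a = (A_s − A'_s) f_y / (0.85 f'_c b) = 2122680/(0.85 × 27.4 × 405) = 225.04 mm.
c = a/β₁ = 225.04/0.85 = 264.75 mm; ε'_s = 0.003(c − d')/c = 0.0023 ≥ f_y/E_s = 0.0021, so compression steel does yield.
M_n = (A_s − A'_s) f_y (d − a/2) + A'_s f_y (d − d') = [2122680 × (625 − 112.52) + 225120 × (625 − 60)] × 10⁻⁶ = 1087.83 + 127.19 = 1215.02 kN·m.

M_n ≈ 1220 kN·m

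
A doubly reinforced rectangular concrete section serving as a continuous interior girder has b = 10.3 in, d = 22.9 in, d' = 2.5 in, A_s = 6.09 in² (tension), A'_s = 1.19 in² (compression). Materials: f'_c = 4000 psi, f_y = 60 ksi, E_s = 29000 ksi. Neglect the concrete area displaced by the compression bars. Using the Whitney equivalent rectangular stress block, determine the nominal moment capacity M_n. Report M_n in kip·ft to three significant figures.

Assume both steels yield.
a = (A_s − A'_s) f_y/(0.85 f'_c b) = (6.09 − 1.19) × 60/(0.85 × 4 × 10.3) = 8.395 in.
c = a/β₁ = 8.395/0.85 = 9.876 in; ε'_s = 0.003(c − d')/c = 0.0022 ≥ ε_y = 0.0021, so the compression steel yields.
M_n = (A_s − A'_s) f_y (d − a/2) + A'_s f_y (d − d') = 294 × (22.9 − 4.1975) + 71.4 × (22.9 − 2.5) = 5498.5 + 1456.6 = 6955.1 kip·in = 6955.1/12 = 579.59 kip·ft.

M_n ≈ 580 kip·ft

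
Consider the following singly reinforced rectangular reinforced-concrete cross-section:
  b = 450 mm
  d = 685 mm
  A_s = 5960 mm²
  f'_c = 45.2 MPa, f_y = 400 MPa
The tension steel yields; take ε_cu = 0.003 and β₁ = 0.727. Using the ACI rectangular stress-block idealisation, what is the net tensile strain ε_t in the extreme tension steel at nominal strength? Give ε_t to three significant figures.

a = A_s f_y/(0.85 f'_c b) = 137.89 mm.
β₁ = 0.727, so c = a/β₁ = 137.89/0.727 = 189.67 mm.
From the linear strain diagram with ε_cu = 0.003: ε_t = 0.003 (d − c)/c = 0.003 × (685 − 189.67)/189.67 = 0.00783.
Since ε_t ≥ 0.005, the section is tension-controlled.

ε_t ≈ 0.00783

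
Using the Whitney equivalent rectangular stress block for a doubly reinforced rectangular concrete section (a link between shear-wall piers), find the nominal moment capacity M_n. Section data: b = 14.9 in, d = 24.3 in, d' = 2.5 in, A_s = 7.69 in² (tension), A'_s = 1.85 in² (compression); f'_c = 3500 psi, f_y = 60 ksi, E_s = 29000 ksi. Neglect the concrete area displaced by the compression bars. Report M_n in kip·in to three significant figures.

M_n ≈ 9550 kip·in

Assume both steels yield.
a = (A_s − A'_s) f_y/(0.85 f'_c b) = (7.69 − 1.85) × 60/(0.85 × 3.5 × 14.9) = 7.905 in.
c = a/β₁ = 7.905/0.85 = 9.300 in; ε'_s = 0.003(c − d')/c = 0.0022 ≥ ε_y = 0.0021, so the compression steel yields.
M_n = (A_s − A'_s) f_y (d − a/2) + A'_s f_y (d − d') = 350.4 × (24.3 − 3.9525) + 111 × (24.3 − 2.5) = 7129.8 + 2419.8 = 9549.6 kip·in.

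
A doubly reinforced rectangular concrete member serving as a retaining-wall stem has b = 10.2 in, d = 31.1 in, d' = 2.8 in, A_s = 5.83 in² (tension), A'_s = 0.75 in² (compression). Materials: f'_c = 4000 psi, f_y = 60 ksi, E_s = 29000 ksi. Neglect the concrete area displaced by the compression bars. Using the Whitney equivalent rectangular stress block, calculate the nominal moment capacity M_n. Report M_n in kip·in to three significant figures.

M_n ≈ 9410 kip·in

Assume both steels yield.
a = (A_s − A'_s) f_y/(0.85 f'_c b) = (5.83 − 0.75) × 60/(0.85 × 4 × 10.2) = 8.789 in.
c = a/β₁ = 8.789/0.85 = 10.340 in; ε'_s = 0.003(c − d')/c = 0.0022 ≥ ε_y = 0.0021, so the compression steel yields.
M_n = (A_s − A'_s) f_y (d − a/2) + A'_s f_y (d − d') = 304.8 × (31.1 − 4.3945) + 45 × (31.1 − 2.8) = 8139.8 + 1273.5 = 9413.3 kip·in.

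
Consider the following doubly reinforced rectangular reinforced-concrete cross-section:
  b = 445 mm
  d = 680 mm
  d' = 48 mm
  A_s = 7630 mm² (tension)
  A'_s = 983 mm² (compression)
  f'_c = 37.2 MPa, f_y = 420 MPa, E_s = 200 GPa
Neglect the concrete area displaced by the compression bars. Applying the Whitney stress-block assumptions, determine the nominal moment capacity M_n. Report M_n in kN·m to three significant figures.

M_n ≈ 1880 kN·m

Assume both tension and compression steel yield.
Net tension couple steel: A_s − A'_s = 6647 mm².
a = (A_s − A'_s) f_y / (0.85 f'_c b) = 2791740/(0.85 × 37.2 × 445) = 198.41 mm.
c = a/β₁ = 198.41/0.784 = 253.07 mm; ε'_s = 0.003(c − d')/c = 0.0024 ≥ f_y/E_s = 0.0021, so compression steel does yield.
M_n = (A_s − A'_s) f_y (d − a/2) + A'_s f_y (d − d') = [2791740 × (680 − 99.205) + 412860 × (680 − 48)] × 10⁻⁶ = 1621.43 + 260.93 = 1882.36 kN·m.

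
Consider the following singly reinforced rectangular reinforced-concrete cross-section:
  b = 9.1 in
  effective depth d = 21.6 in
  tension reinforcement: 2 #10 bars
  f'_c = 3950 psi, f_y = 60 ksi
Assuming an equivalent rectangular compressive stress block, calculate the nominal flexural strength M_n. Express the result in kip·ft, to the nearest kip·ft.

M_n ≈ 243 kip·ft

A_s = 2 × 1.27 = 2.54 in².
T = A_s f_y = 2.54 × 60 = 152.4 kips.
a = T/(0.85 f'_c b) = 152.4/(0.85 × 3.95 × 9.1) = 4.988 in.
M_n = T(d − a/2) = 152.4 × (21.6 − 2.494) = 2911.8 kip·in = 2911.8/12 = 242.65 kip·ft.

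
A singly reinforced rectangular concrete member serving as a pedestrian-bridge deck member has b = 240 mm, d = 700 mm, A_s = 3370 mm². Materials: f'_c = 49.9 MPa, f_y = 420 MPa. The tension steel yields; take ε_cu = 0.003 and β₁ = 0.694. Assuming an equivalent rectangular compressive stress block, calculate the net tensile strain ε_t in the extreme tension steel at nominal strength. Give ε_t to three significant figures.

a = A_s f_y/(0.85 f'_c b) = 139.04 mm.
β₁ = 0.694, so c = a/β₁ = 139.04/0.694 = 200.35 mm.
From the linear strain diagram with ε_cu = 0.003: ε_t = 0.003 (d − c)/c = 0.003 × (700 − 200.35)/200.35 = 0.00748.
Since ε_t ≥ 0.005, the section is tension-controlled.

ε_t ≈ 0.00748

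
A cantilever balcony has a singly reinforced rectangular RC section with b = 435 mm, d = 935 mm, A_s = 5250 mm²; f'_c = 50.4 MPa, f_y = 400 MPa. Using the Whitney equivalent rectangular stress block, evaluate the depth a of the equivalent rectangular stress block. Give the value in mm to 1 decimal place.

a ≈ 112.7 mm

T = A_s f_y = 5250 × 400 = 2100000 N = 2100 kN.
Setting C = 0.85 f'_c a b equal to T: a = 2100000/(0.85 × 50.4 × 435) = 112.7 mm.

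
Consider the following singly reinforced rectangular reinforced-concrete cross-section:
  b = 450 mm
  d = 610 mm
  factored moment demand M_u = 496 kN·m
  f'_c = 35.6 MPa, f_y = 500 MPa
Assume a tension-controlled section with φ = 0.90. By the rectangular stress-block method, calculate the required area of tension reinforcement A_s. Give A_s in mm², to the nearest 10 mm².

A_s ≈ 1920 mm²

M_n = M_u/φ = 496/0.90 = 551.111 kN·m.
With M_n = 0.85 f'_c a b (d − a/2), solve the quadratic for a:
a = d − √(d² − 2M_n/(0.85 f'_c b)) = 610 − √(610² − 2 × 551.111×10⁶/(0.85 × 35.6 × 450)) = 70.41 mm.
A_s = 0.85 f'_c a b / f_y = 0.85 × 35.6 × 70.41 × 450 / 500 = 1917.5 mm².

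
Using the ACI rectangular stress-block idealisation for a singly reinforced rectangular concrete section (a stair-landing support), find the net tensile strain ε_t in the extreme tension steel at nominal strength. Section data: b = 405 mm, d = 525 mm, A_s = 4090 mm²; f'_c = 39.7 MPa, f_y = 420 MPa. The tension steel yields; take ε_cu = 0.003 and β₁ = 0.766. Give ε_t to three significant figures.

ε_t ≈ 0.00660

a = A_s f_y/(0.85 f'_c b) = 125.69 mm.
β₁ = 0.766, so c = a/β₁ = 125.69/0.766 = 164.09 mm.
From the linear strain diagram with ε_cu = 0.003: ε_t = 0.003 (d − c)/c = 0.003 × (525 − 164.09)/164.09 = 0.00660.
Since ε_t ≥ 0.005, the section is tension-controlled.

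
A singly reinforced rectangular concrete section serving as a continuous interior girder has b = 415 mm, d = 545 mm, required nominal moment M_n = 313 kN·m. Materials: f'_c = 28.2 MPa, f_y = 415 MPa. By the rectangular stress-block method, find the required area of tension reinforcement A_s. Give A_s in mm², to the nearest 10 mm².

With M_n = 0.85 f'_c a b (d − a/2), solve the quadratic for a:
a = d − √(d² − 2M_n/(0.85 f'_c b)) = 545 − √(545² − 2 × 313×10⁶/(0.85 × 28.2 × 415)) = 61.17 mm.
A_s = 0.85 f'_c a b / f_y = 0.85 × 28.2 × 61.17 × 415 / 415 = 1466.2 mm².

A_s ≈ 1470 mm²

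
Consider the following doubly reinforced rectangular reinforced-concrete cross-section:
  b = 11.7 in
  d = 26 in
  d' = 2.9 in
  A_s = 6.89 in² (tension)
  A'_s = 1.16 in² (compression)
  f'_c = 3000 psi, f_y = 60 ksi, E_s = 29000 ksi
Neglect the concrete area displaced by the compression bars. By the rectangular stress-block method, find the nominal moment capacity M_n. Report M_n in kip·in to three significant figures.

Assume both steels yield.
a = (A_s − A'_s) f_y/(0.85 f'_c b) = (6.89 − 1.16) × 60/(0.85 × 3 × 11.7) = 11.523 in.
c = a/β₁ = 11.523/0.85 = 13.556 in; ε'_s = 0.003(c − d')/c = 0.0024 ≥ ε_y = 0.0021, so the compression steel yields.
M_n = (A_s − A'_s) f_y (d − a/2) + A'_s f_y (d − d') = 343.8 × (26 − 5.7615) + 69.6 × (26 − 2.9) = 6958.0 + 1607.8 = 8565.8 kip·in.

M_n ≈ 8570 kip·in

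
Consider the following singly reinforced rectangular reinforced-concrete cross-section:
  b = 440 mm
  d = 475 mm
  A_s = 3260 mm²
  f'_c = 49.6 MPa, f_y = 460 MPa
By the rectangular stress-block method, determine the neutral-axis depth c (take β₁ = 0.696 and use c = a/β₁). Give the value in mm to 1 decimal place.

T = A_s f_y = 3260 × 460 = 1499600 N = 1499.6 kN.
Setting C = 0.85 f'_c a b equal to T: a = 1499600/(0.85 × 49.6 × 440) = 80.839 mm.
With β₁ = 0.696, c = a/β₁ = 80.839/0.696 = 116.1 mm.

c ≈ 116.1 mm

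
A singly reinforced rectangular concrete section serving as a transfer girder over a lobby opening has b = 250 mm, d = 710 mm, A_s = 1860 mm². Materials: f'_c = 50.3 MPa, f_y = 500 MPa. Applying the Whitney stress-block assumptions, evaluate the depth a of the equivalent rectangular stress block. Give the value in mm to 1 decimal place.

T = A_s f_y = 1860 × 500 = 930000 N = 930 kN.
Setting C = 0.85 f'_c a b equal to T: a = 930000/(0.85 × 50.3 × 250) = 87.0 mm.

a ≈ 87.0 mm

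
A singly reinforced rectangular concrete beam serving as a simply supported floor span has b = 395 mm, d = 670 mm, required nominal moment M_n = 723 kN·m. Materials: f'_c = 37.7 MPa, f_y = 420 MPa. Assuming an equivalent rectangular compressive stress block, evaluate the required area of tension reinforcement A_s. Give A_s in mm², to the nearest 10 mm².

A_s ≈ 2760 mm²

With M_n = 0.85 f'_c a b (d − a/2), solve the quadratic for a:
a = d − √(d² − 2M_n/(0.85 f'_c b)) = 670 − √(670² − 2 × 723×10⁶/(0.85 × 37.7 × 395)) = 91.50 mm.
A_s = 0.85 f'_c a b / f_y = 0.85 × 37.7 × 91.50 × 395 / 420 = 2757.6 mm².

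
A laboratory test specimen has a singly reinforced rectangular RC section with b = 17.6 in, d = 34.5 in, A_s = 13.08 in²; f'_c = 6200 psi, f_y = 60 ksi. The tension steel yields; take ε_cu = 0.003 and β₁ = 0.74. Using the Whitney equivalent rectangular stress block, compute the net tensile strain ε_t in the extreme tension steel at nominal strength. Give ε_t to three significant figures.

ε_t ≈ 0.00605

a = A_s f_y/(0.85 f'_c b) = 8.461 in.
β₁ = 0.74, so c = a/β₁ = 8.461/0.74 = 11.434 in.
From the linear strain diagram with ε_cu = 0.003: ε_t = 0.003 (d − c)/c = 0.003 × (34.5 − 11.434)/11.434 = 0.00605.
Since ε_t ≥ 0.005, the section is tension-controlled.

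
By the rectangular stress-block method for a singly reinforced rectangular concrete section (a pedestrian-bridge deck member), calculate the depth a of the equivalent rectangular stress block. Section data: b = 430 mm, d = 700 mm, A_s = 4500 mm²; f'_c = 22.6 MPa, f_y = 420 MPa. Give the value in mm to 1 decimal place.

a ≈ 228.8 mm

T = A_s f_y = 4500 × 420 = 1890000 N = 1890 kN.
Setting C = 0.85 f'_c a b equal to T: a = 1890000/(0.85 × 22.6 × 430) = 228.8 mm.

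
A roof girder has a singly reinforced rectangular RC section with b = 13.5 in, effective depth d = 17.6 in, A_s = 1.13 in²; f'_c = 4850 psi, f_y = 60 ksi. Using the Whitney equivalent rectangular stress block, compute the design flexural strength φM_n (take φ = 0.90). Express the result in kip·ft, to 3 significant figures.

φM_n ≈ 86.4 kip·ft

T = A_s f_y = 1.13 × 60 = 67.8 kips.
a = T/(0.85 f'_c b) = 67.8/(0.85 × 4.85 × 13.5) = 1.218 in.
M_n = T(d − a/2) = 67.8 × (17.6 − 0.609) = 1152.0 kip·in = 1152.0/12 = 96.00 kip·ft.
φM_n = 0.90 × 96.00 = 86.40 kip·ft.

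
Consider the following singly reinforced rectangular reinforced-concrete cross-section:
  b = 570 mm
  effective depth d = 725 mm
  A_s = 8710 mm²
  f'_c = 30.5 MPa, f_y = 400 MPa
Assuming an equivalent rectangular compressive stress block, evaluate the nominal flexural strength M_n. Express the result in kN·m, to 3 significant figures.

M_n ≈ 2120 kN·m

T = A_s f_y = 8710 × 400 = 3484000 N = 3484 kN.
From C = T: a = T/(0.85 f'_c b) = 3484000/(0.85 × 30.5 × 570) = 235.77 mm.
M_n = T(d − a/2) = 3484 kN × (725 − 117.885) mm = 2115.19 kN·m.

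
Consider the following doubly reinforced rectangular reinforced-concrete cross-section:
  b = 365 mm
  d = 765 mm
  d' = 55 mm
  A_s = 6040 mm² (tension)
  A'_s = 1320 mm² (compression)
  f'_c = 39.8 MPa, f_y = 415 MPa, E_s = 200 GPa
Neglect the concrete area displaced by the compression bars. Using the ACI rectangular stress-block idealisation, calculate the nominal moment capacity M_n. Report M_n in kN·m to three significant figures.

Assume both tension and compression steel yield.
Net tension couple steel: A_s − A'_s = 4720 mm².
a = (A_s − A'_s) f_y / (0.85 f'_c b) = 1958800/(0.85 × 39.8 × 365) = 158.63 mm.
c = a/β₁ = 158.63/0.766 = 207.09 mm; ε'_s = 0.003(c − d')/c = 0.0022 ≥ f_y/E_s = 0.0021, so compression steel does yield.
M_n = (A_s − A'_s) f_y (d − a/2) + A'_s f_y (d − d') = [1958800 × (765 − 79.315) + 547800 × (765 − 55)] × 10⁻⁶ = 1343.12 + 388.94 = 1732.06 kN·m.

M_n ≈ 1730 kN·m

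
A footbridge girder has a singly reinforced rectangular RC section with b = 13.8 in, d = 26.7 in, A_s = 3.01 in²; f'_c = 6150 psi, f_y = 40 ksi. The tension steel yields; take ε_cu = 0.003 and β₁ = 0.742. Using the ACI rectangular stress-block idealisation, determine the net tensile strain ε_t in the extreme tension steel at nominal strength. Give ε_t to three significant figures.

a = A_s f_y/(0.85 f'_c b) = 1.669 in.
β₁ = 0.742, so c = a/β₁ = 1.669/0.742 = 2.249 in.
From the linear strain diagram with ε_cu = 0.003: ε_t = 0.003 (d − c)/c = 0.003 × (26.7 − 2.249)/2.249 = 0.0326.
Since ε_t ≥ 0.005, the section is tension-controlled.

ε_t ≈ 0.0326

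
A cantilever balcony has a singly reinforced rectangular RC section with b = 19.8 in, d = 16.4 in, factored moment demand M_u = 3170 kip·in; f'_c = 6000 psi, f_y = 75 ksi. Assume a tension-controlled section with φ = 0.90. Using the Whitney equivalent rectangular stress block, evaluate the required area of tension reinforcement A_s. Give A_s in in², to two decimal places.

A_s ≈ 3.08 in²

M_n = M_u/φ = 3170/0.90 = 3522.22 kip·in.
From M_n = 0.85 f'_c a b (d − a/2):
a = d − √(d² − 2M_n/(0.85 f'_c b)) = 16.4 − √(16.4² − 2 × 3522.22/(0.85 × 6 × 19.8)) = 2.286 in.
A_s = 0.85 f'_c a b / f_y = 0.85 × 6 × 2.286 × 19.8 / 75 = 3.078 in².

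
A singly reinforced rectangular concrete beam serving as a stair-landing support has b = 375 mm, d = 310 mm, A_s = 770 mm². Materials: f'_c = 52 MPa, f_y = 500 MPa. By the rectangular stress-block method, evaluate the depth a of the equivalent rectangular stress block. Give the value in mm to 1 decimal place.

a ≈ 23.2 mm

T = A_s f_y = 770 × 500 = 385000 N = 385 kN.
Setting C = 0.85 f'_c a b equal to T: a = 385000/(0.85 × 52 × 375) = 23.2 mm.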